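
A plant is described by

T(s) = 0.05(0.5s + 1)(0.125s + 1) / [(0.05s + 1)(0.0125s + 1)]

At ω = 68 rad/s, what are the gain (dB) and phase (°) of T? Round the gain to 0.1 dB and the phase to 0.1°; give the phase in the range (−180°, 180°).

9.9 dB, 57.6°

At ω = 68 rad/s:
zero (1 + j68·0.5) = 1 + j34 → |·| ≈ 34.015, ∠ ≈ 88.32°
zero (1 + j68·0.125) = 1 + j8.5 → |·| ≈ 8.5586, ∠ ≈ 83.29°
pole (1 + j68·0.05) = 1 + j3.4 → |·| ≈ 3.544, ∠ ≈ 73.61°
pole (1 + j68·0.0125) = 1 + j0.85 → |·| ≈ 1.3124, ∠ ≈ 40.36°
|T| = 0.05 · 34.015 · 8.5586 / (3.544 · 1.3124) ≈ 3.1296
Gain = 20 log₁₀(3.1296) ≈ 9.91 dB
∠T = (88.32° + 83.29°) − (73.61° + 40.36°) = 57.64°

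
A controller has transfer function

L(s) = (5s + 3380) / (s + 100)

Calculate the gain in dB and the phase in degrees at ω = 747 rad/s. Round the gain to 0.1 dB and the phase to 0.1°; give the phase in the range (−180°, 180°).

16.5 dB, -34.5°

Substitute s = j747:
Numerator: 5(j747) + 3380 = 3380 + j3735
Denominator: (j747) + 100 = 100 + j747
|N| = √(3380² + 3735²) ≈ 5037.3, ∠N ≈ 47.86°
|D| = √(100² + 747²) ≈ 753.66, ∠D ≈ 82.38°
|L| = 5037.3 / 753.66 ≈ 6.6838
Gain = 20 log₁₀(6.6838) ≈ 16.50 dB
∠L = 47.86° − 82.38° = -34.52°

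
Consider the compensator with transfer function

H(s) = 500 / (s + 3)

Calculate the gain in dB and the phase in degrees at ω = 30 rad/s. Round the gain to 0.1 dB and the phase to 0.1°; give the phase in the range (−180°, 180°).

Substitute s = j30:
Numerator: 500 = 500 + j0
Denominator: (j30) + 3 = 3 + j30
|N| = √(500² + 0²) ≈ 500, ∠N ≈ 0.00°
|D| = √(3² + 30²) ≈ 30.15, ∠D ≈ 84.29°
|H| = 500 / 30.15 ≈ 16.584
Gain = 20 log₁₀(16.584) ≈ 24.39 dB
∠H = 0.00° − 84.29° = -84.29°

24.4 dB, -84.3°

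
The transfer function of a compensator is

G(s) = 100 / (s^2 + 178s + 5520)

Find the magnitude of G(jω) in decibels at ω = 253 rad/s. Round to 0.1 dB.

Substitute s = j253:
Numerator: 100 = 100 + j0
Denominator: (j253)^2 + 178(j253) + 5520 = -58489 + j45034
|N| = √(100² + 0²) ≈ 100, ∠N ≈ 0.00°
|D| = √(58489² + 45034²) ≈ 73818, ∠D ≈ 142.41°
|G| = 100 / 73818 ≈ 0.0013547
Gain = 20 log₁₀(0.0013547) ≈ -57.36 dB

-57.4 dB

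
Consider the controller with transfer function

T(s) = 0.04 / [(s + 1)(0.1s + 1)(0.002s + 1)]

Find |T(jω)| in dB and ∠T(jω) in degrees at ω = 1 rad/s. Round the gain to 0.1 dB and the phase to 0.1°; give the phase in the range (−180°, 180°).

At ω = 1 rad/s:
pole (1 + j1·1) = 1 + j1 → |·| ≈ 1.4142, ∠ ≈ 45.00°
pole (1 + j1·0.1) = 1 + j0.1 → |·| ≈ 1.005, ∠ ≈ 5.71°
pole (1 + j1·0.002) = 1 + j0.002 → |·| ≈ 1, ∠ ≈ 0.11°
|T| = 0.04 · 1 / (1.4142 · 1.005 · 1) ≈ 0.028144
Gain = 20 log₁₀(0.028144) ≈ -31.01 dB
∠T = (0°) − (45.00° + 5.71° + 0.11°) = -50.82°

-31.0 dB, -50.8°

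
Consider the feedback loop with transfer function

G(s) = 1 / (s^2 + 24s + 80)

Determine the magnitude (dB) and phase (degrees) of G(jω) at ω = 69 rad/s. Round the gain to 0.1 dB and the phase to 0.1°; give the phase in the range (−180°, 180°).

-73.9 dB, -160.5°

Substitute s = j69:
Numerator: 1 = 1 + j0
Denominator: (j69)^2 + 24(j69) + 80 = -4681 + j1656
|N| = √(1² + 0²) ≈ 1, ∠N ≈ 0.00°
|D| = √(4681² + 1656²) ≈ 4965.3, ∠D ≈ 160.52°
|G| = 1 / 4965.3 ≈ 0.0002014
Gain = 20 log₁₀(0.0002014) ≈ -73.92 dB
∠G = 0.00° − 160.52° = -160.52°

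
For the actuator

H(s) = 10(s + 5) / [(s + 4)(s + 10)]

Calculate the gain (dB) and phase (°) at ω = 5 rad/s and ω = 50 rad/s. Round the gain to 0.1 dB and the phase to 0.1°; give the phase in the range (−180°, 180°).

ω = 5: -0.1 dB, -32.9°; ω = 50: -14.1 dB, -79.8°

At s = jω = j5:
zero (s+5): 5 + j5 → |·| = √(5²+5²) = √50 ≈ 7.0711, ∠ = arctan(5/5) ≈ 45.00°
pole (s+4): 4 + j5 → |·| = √(4²+5²) = √41 ≈ 6.4031, ∠ = arctan(5/4) ≈ 51.34°
pole (s+10): 10 + j5 → |·| = √(10²+5²) = √125 ≈ 11.18, ∠ = arctan(5/10) ≈ 26.57°
|H| = 10 · 7.0711 / 71.587 ≈ 0.98776
Gain = 20 log₁₀(0.98776) ≈ -0.11 dB
∠H = 45.00° − 77.91° = -32.91°

At s = jω = j50:
zero (s+5): 5 + j50 → |·| = √(5²+50²) = √2525 ≈ 50.249, ∠ = arctan(50/5) ≈ 84.29°
pole (s+4): 4 + j50 → |·| = √(4²+50²) = √2516 ≈ 50.16, ∠ = arctan(50/4) ≈ 85.43°
pole (s+10): 10 + j50 → |·| = √(10²+50²) = √2600 ≈ 50.99, ∠ = arctan(50/10) ≈ 78.69°
|H| = 10 · 50.249 / 2557.7 ≈ 0.19646
Gain = 20 log₁₀(0.19646) ≈ -14.13 dB
∠H = 84.29° − 164.12° = -79.83°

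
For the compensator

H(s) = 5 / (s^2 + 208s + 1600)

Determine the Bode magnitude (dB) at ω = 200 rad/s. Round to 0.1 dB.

Substitute s = j200:
Numerator: 5 = 5 + j0
Denominator: (j200)^2 + 208(j200) + 1600 = -38400 + j41600
|N| = √(5² + 0²) ≈ 5, ∠N ≈ 0.00°
|D| = √(38400² + 41600²) ≈ 56614, ∠D ≈ 132.71°
|H| = 5 / 56614 ≈ 8.8317e-05
Gain = 20 log₁₀(8.8317e-05) ≈ -81.08 dB

-81.1 dB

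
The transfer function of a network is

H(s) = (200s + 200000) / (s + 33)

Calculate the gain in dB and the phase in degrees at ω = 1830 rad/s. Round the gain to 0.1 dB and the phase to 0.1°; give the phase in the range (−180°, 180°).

Substitute s = j1830:
Numerator: 200(j1830) + 200000 = 200000 + j366000
Denominator: (j1830) + 33 = 33 + j1830
|N| = √(200000² + 366000²) ≈ 4.1708e+05, ∠N ≈ 61.35°
|D| = √(33² + 1830²) ≈ 1830.3, ∠D ≈ 88.97°
|H| = 4.1708e+05 / 1830.3 ≈ 227.88
Gain = 20 log₁₀(227.88) ≈ 47.15 dB
∠H = 61.35° − 88.97° = -27.62°

47.2 dB, -27.6°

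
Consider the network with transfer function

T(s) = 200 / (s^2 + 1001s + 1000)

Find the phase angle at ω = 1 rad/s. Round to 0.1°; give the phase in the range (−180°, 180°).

Substitute s = j1:
Numerator: 200 = 200 + j0
Denominator: (j1)^2 + 1001(j1) + 1000 = 999 + j1001
|N| = √(200² + 0²) ≈ 200, ∠N ≈ 0.00°
|D| = √(999² + 1001²) ≈ 1414.2, ∠D ≈ 45.06°
∠T = 0.00° − 45.06° = -45.06°

-45.1°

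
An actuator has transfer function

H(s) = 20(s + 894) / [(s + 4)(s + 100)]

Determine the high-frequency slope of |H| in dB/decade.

-20 dB/decade

Each pole contributes −20 dB/decade at high frequency; each zero contributes +20 dB/decade.
Net: 1 zero(s) − 2 pole(s) → -20 dB/decade.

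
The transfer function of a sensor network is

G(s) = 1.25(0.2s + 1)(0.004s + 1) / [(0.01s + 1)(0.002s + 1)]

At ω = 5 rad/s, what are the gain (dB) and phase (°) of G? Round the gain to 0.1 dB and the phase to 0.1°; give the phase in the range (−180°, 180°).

4.9 dB, 42.7°

At ω = 5 rad/s:
zero (1 + j5·0.2) = 1 + j1 → |·| ≈ 1.4142, ∠ ≈ 45.00°
zero (1 + j5·0.004) = 1 + j0.02 → |·| ≈ 1.0002, ∠ ≈ 1.15°
pole (1 + j5·0.01) = 1 + j0.05 → |·| ≈ 1.0012, ∠ ≈ 2.86°
pole (1 + j5·0.002) = 1 + j0.01 → |·| ≈ 1, ∠ ≈ 0.57°
|G| = 1.25 · 1.4142 · 1.0002 / (1.0012 · 1) ≈ 1.766
Gain = 20 log₁₀(1.766) ≈ 4.94 dB
∠G = (45.00° + 1.15°) − (2.86° + 0.57°) = 42.72°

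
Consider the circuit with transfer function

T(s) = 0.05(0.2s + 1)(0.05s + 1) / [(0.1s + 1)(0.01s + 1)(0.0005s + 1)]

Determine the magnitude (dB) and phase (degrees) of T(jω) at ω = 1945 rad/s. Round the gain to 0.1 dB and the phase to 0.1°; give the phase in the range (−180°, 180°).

At ω = 1945 rad/s:
zero (1 + j1945·0.2) = 1 + j389 → |·| ≈ 389, ∠ ≈ 89.85°
zero (1 + j1945·0.05) = 1 + j97.25 → |·| ≈ 97.255, ∠ ≈ 89.41°
pole (1 + j1945·0.1) = 1 + j194.5 → |·| ≈ 194.5, ∠ ≈ 89.71°
pole (1 + j1945·0.01) = 1 + j19.45 → |·| ≈ 19.476, ∠ ≈ 87.06°
pole (1 + j1945·0.0005) = 1 + j0.9725 → |·| ≈ 1.3949, ∠ ≈ 44.20°
|T| = 0.05 · 389 · 97.255 / (194.5 · 19.476 · 1.3949) ≈ 0.35799
Gain = 20 log₁₀(0.35799) ≈ -8.92 dB
∠T = (89.85° + 89.41°) − (89.71° + 87.06° + 44.20°) = -41.71°

-8.9 dB, -41.7°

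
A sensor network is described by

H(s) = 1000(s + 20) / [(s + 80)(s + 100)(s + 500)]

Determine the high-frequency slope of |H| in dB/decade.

Each pole contributes −20 dB/decade at high frequency; each zero contributes +20 dB/decade.
Net: 1 zero(s) − 3 pole(s) → -40 dB/decade.

-40 dB/decade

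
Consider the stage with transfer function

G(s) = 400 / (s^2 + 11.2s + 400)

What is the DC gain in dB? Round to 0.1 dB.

0.0 dB

G(0) = 400 / 400 = 1
20 log₁₀(1) ≈ 0.00 dB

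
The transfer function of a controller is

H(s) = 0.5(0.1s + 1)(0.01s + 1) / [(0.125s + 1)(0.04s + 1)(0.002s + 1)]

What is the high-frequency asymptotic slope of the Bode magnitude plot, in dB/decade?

-20 dB/decade

Each pole contributes −20 dB/decade at high frequency; each zero contributes +20 dB/decade.
Net: 2 zero(s) − 3 pole(s) → -20 dB/decade.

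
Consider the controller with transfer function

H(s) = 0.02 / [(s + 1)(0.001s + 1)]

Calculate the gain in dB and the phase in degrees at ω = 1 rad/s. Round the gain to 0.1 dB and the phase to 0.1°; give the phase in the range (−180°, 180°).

At ω = 1 rad/s:
pole (1 + j1·1) = 1 + j1 → |·| ≈ 1.4142, ∠ ≈ 45.00°
pole (1 + j1·0.001) = 1 + j0.001 → |·| ≈ 1, ∠ ≈ 0.06°
|H| = 0.02 · 1 / (1.4142 · 1) ≈ 0.014142
Gain = 20 log₁₀(0.014142) ≈ -36.99 dB
∠H = (0°) − (45.00° + 0.06°) = -45.06°

-37.0 dB, -45.1°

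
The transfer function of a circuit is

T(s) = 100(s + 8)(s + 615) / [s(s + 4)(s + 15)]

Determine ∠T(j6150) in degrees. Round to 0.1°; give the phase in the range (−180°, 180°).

At s = jω = j6150:
zero (s+8): 8 + j6150 → |·| = √(8²+6150²) = √37822564 ≈ 6150, ∠ = arctan(6150/8) ≈ 89.93°
zero (s+615): 615 + j6150 → |·| = √(615²+6150²) = √38200725 ≈ 6180.7, ∠ = arctan(6150/615) ≈ 84.29°
pole (s+4): 4 + j6150 → |·| = √(4²+6150²) = √37822516 ≈ 6150, ∠ = arctan(6150/4) ≈ 89.96°
pole (s+15): 15 + j6150 → |·| = √(15²+6150²) = √37822725 ≈ 6150, ∠ = arctan(6150/15) ≈ 89.86°
pole at origin: |s| = 6150, ∠ = 90.00° (in denominator)
∠T = 174.22° − 269.82° = -95.60°

-95.6°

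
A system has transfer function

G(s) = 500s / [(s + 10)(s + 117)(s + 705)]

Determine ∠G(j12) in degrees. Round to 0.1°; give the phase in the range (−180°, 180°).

33.0°

At s = jω = j12:
zero at origin: s = j12 → |·| = 12, ∠ = 90.00°
pole (s+10): 10 + j12 → |·| = √(10²+12²) = √244 ≈ 15.62, ∠ = arctan(12/10) ≈ 50.19°
pole (s+117): 117 + j12 → |·| = √(117²+12²) = √13833 ≈ 117.61, ∠ = arctan(12/117) ≈ 5.86°
pole (s+705): 705 + j12 → |·| = √(705²+12²) = √497169 ≈ 705.1, ∠ = arctan(12/705) ≈ 0.98°
∠G = 90.00° − 57.03° = 32.97°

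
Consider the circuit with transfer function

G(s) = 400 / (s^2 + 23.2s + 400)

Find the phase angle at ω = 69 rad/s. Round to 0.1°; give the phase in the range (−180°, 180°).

-159.8°

At s = jω = j69:
quadratic: (j69)² + 23.2·j69 + 400 = -4361 + j1600.8 → |·| ≈ 4645.5, ∠ ≈ 159.84°
∠G = 0.00° − 159.84° = -159.84°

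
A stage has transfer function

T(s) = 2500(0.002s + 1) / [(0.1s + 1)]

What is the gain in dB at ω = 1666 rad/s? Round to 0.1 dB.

34.4 dB

At ω = 1666 rad/s:
zero (1 + j1666·0.002) = 1 + j3.332 → |·| ≈ 3.4788, ∠ ≈ 73.29°
pole (1 + j1666·0.1) = 1 + j166.6 → |·| ≈ 166.6, ∠ ≈ 89.66°
|T| = 2500 · 3.4788 / (166.6) ≈ 52.203
Gain = 20 log₁₀(52.203) ≈ 34.35 dB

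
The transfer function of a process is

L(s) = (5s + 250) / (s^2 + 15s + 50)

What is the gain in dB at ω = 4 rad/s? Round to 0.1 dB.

11.2 dB

Substitute s = j4:
Numerator: 5(j4) + 250 = 250 + j20
Denominator: (j4)^2 + 15(j4) + 50 = 34 + j60
|N| = √(250² + 20²) ≈ 250.8, ∠N ≈ 4.57°
|D| = √(34² + 60²) ≈ 68.964, ∠D ≈ 60.46°
|L| = 250.8 / 68.964 ≈ 3.6367
Gain = 20 log₁₀(3.6367) ≈ 11.21 dB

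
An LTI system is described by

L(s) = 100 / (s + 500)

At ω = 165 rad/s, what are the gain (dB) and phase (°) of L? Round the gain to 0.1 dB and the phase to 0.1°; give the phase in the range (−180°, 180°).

At s = jω = j165:
pole (s+500): 500 + j165 → |·| = √(500²+165²) = √277225 ≈ 526.52, ∠ = arctan(165/500) ≈ 18.26°
|L| = 100 / 526.52 ≈ 0.18993
Gain = 20 log₁₀(0.18993) ≈ -14.43 dB
∠L = 0.00° − 18.26° = -18.26°

-14.4 dB, -18.3°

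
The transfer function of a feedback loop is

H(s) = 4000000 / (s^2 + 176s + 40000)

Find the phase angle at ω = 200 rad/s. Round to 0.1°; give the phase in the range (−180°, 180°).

-90.0°

At s = jω = j200:
quadratic: (j200)² + 176·j200 + 40000 = 0 + j35200 → |·| ≈ 35200, ∠ ≈ 90.00°
∠H = 0.00° − 90.00° = -90.00°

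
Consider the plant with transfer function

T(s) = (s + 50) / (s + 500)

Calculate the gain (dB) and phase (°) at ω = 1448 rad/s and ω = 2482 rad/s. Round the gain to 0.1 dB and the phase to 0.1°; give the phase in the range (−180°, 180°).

At s = jω = j1448:
zero (s+50): 50 + j1448 → |·| = √(50²+1448²) = √2099204 ≈ 1448.9, ∠ = arctan(1448/50) ≈ 88.02°
pole (s+500): 500 + j1448 → |·| = √(500²+1448²) = √2346704 ≈ 1531.9, ∠ = arctan(1448/500) ≈ 70.95°
|T| = 1 · 1448.9 / 1531.9 ≈ 0.94582
Gain = 20 log₁₀(0.94582) ≈ -0.48 dB
∠T = 88.02° − 70.95° = 17.07°

At s = jω = j2482:
zero (s+50): 50 + j2482 → |·| = √(50²+2482²) = √6162824 ≈ 2482.5, ∠ = arctan(2482/50) ≈ 88.85°
pole (s+500): 500 + j2482 → |·| = √(500²+2482²) = √6410324 ≈ 2531.9, ∠ = arctan(2482/500) ≈ 78.61°
|T| = 1 · 2482.5 / 2531.9 ≈ 0.98049
Gain = 20 log₁₀(0.98049) ≈ -0.17 dB
∠T = 88.85° − 78.61° = 10.24°

ω = 1448: -0.5 dB, 17.1°; ω = 2482: -0.2 dB, 10.2°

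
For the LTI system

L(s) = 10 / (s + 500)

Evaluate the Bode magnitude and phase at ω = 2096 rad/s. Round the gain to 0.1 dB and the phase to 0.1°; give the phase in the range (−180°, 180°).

Substitute s = j2096:
Numerator: 10 = 10 + j0
Denominator: (j2096) + 500 = 500 + j2096
|N| = √(10² + 0²) ≈ 10, ∠N ≈ 0.00°
|D| = √(500² + 2096²) ≈ 2154.8, ∠D ≈ 76.58°
|L| = 10 / 2154.8 ≈ 0.0046408
Gain = 20 log₁₀(0.0046408) ≈ -46.67 dB
∠L = 0.00° − 76.58° = -76.58°

-46.7 dB, -76.6°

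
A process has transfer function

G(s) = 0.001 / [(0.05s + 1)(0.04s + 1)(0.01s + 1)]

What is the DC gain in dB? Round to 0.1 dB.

-60.0 dB

G(0) = 0.001 · 1 / 1 = 0.001
20 log₁₀(0.001) ≈ -60.00 dB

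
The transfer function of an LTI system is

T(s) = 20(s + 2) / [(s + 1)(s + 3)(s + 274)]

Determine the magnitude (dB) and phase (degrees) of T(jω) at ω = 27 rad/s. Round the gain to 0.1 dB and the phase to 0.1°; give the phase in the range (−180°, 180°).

-51.4 dB, -91.4°

At s = jω = j27:
zero (s+2): 2 + j27 → |·| = √(2²+27²) = √733 ≈ 27.074, ∠ = arctan(27/2) ≈ 85.76°
pole (s+1): 1 + j27 → |·| = √(1²+27²) = √730 ≈ 27.019, ∠ = arctan(27/1) ≈ 87.88°
pole (s+3): 3 + j27 → |·| = √(3²+27²) = √738 ≈ 27.166, ∠ = arctan(27/3) ≈ 83.66°
pole (s+274): 274 + j27 → |·| = √(274²+27²) = √75805 ≈ 275.33, ∠ = arctan(27/274) ≈ 5.63°
|T| = 20 · 27.074 / 2.0209e+05 ≈ 0.0026794
Gain = 20 log₁₀(0.0026794) ≈ -51.44 dB
∠T = 85.76° − 177.17° = -91.41°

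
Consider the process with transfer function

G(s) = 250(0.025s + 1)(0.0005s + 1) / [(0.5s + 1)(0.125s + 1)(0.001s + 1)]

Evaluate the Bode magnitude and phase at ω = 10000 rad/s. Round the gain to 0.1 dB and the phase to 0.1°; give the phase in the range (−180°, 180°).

At ω = 10000 rad/s:
zero (1 + j10000·0.025) = 1 + j250 → |·| ≈ 250, ∠ ≈ 89.77°
zero (1 + j10000·0.0005) = 1 + j5 → |·| ≈ 5.099, ∠ ≈ 78.69°
pole (1 + j10000·0.5) = 1 + j5000 → |·| ≈ 5000, ∠ ≈ 89.99°
pole (1 + j10000·0.125) = 1 + j1250 → |·| ≈ 1250, ∠ ≈ 89.95°
pole (1 + j10000·0.001) = 1 + j10 → |·| ≈ 10.05, ∠ ≈ 84.29°
|G| = 250 · 250 · 5.099 / (5000 · 1250 · 10.05) ≈ 0.0050736
Gain = 20 log₁₀(0.0050736) ≈ -45.89 dB
∠G = (89.77° + 78.69°) − (89.99° + 89.95° + 84.29°) = -95.77°

-45.9 dB, -95.8°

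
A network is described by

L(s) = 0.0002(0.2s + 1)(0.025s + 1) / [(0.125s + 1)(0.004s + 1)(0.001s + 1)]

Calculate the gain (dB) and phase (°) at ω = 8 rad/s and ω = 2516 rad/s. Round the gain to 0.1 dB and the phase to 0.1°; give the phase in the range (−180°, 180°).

At ω = 8 rad/s:
zero (1 + j8·0.2) = 1 + j1.6 → |·| ≈ 1.8868, ∠ ≈ 57.99°
zero (1 + j8·0.025) = 1 + j0.2 → |·| ≈ 1.0198, ∠ ≈ 11.31°
pole (1 + j8·0.125) = 1 + j1 → |·| ≈ 1.4142, ∠ ≈ 45.00°
pole (1 + j8·0.004) = 1 + j0.032 → |·| ≈ 1.0005, ∠ ≈ 1.83°
pole (1 + j8·0.001) = 1 + j0.008 → |·| ≈ 1, ∠ ≈ 0.46°
|L| = 0.0002 · 1.8868 · 1.0198 / (1.4142 · 1.0005 · 1) ≈ 0.00027198
Gain = 20 log₁₀(0.00027198) ≈ -71.31 dB
∠L = (57.99° + 11.31°) − (45.00° + 1.83° + 0.46°) = 22.01°

At ω = 2516 rad/s:
zero (1 + j2516·0.2) = 1 + j503.2 → |·| ≈ 503.2, ∠ ≈ 89.89°
zero (1 + j2516·0.025) = 1 + j62.9 → |·| ≈ 62.908, ∠ ≈ 89.09°
pole (1 + j2516·0.125) = 1 + j314.5 → |·| ≈ 314.5, ∠ ≈ 89.82°
pole (1 + j2516·0.004) = 1 + j10.064 → |·| ≈ 10.114, ∠ ≈ 84.33°
pole (1 + j2516·0.001) = 1 + j2.516 → |·| ≈ 2.7074, ∠ ≈ 68.32°
|L| = 0.0002 · 503.2 · 62.908 / (314.5 · 10.114 · 2.7074) ≈ 0.00073516
Gain = 20 log₁₀(0.00073516) ≈ -62.67 dB
∠L = (89.89° + 89.09°) − (89.82° + 84.33° + 68.32°) = -63.49°

ω = 8: -71.3 dB, 22.0°; ω = 2516: -62.7 dB, -63.5°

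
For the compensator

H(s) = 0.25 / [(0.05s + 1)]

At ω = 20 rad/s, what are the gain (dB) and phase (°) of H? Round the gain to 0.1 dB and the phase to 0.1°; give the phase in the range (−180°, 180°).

At ω = 20 rad/s:
pole (1 + j20·0.05) = 1 + j1 → |·| ≈ 1.4142, ∠ ≈ 45.00°
|H| = 0.25 · 1 / (1.4142) ≈ 0.17678
Gain = 20 log₁₀(0.17678) ≈ -15.05 dB
∠H = (0°) − (45.00°) = -45.00°

-15.1 dB, -45.0°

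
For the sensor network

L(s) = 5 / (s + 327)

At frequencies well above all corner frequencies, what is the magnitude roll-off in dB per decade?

-20 dB/decade

Each pole contributes −20 dB/decade at high frequency; each zero contributes +20 dB/decade.
Net: 0 zero(s) − 1 pole(s) → -20 dB/decade.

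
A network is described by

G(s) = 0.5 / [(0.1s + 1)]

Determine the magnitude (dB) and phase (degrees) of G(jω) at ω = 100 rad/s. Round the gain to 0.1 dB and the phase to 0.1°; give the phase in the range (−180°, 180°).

-26.1 dB, -84.3°

At ω = 100 rad/s:
pole (1 + j100·0.1) = 1 + j10 → |·| ≈ 10.05, ∠ ≈ 84.29°
|G| = 0.5 · 1 / (10.05) ≈ 0.049751
Gain = 20 log₁₀(0.049751) ≈ -26.06 dB
∠G = (0°) − (84.29°) = -84.29°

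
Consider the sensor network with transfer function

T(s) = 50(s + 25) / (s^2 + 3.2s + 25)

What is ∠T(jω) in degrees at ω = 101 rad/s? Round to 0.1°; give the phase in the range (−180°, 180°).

At s = jω = j101:
zero (s+25): 25 + j101 → |·| = √(25²+101²) = √10826 ≈ 104.05, ∠ = arctan(101/25) ≈ 76.10°
quadratic: (j101)² + 3.2·j101 + 25 = -10176 + j323.2 → |·| ≈ 10181, ∠ ≈ 178.18°
∠T = 76.10° − 178.18° = -102.08°

-102.1°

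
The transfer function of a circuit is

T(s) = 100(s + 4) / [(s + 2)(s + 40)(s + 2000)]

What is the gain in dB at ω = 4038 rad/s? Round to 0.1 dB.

-105.2 dB

At s = jω = j4038:
zero (s+4): 4 + j4038 → |·| = √(4²+4038²) = √16305460 ≈ 4038, ∠ = arctan(4038/4) ≈ 89.94°
pole (s+2): 2 + j4038 → |·| = √(2²+4038²) = √16305448 ≈ 4038, ∠ = arctan(4038/2) ≈ 89.97°
pole (s+40): 40 + j4038 → |·| = √(40²+4038²) = √16307044 ≈ 4038.2, ∠ = arctan(4038/40) ≈ 89.43°
pole (s+2000): 2000 + j4038 → |·| = √(2000²+4038²) = √20305444 ≈ 4506.2, ∠ = arctan(4038/2000) ≈ 63.65°
|T| = 100 · 4038 / 7.3479e+10 ≈ 5.4954e-06
Gain = 20 log₁₀(5.4954e-06) ≈ -105.20 dB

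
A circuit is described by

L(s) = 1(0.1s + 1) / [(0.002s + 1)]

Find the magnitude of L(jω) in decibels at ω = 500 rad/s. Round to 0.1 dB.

At ω = 500 rad/s:
zero (1 + j500·0.1) = 1 + j50 → |·| ≈ 50.01, ∠ ≈ 88.85°
pole (1 + j500·0.002) = 1 + j1 → |·| ≈ 1.4142, ∠ ≈ 45.00°
|L| = 1 · 50.01 / (1.4142) ≈ 35.363
Gain = 20 log₁₀(35.363) ≈ 30.97 dB

31.0 dB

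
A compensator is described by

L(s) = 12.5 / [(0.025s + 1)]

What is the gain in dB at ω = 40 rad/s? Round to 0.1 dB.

18.9 dB

At ω = 40 rad/s:
pole (1 + j40·0.025) = 1 + j1 → |·| ≈ 1.4142, ∠ ≈ 45.00°
|L| = 12.5 · 1 / (1.4142) ≈ 8.8389
Gain = 20 log₁₀(8.8389) ≈ 18.93 dB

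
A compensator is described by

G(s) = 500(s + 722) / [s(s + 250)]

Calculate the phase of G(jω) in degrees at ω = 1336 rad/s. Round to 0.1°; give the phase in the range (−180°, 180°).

At s = jω = j1336:
zero (s+722): 722 + j1336 → |·| = √(722²+1336²) = √2306180 ≈ 1518.6, ∠ = arctan(1336/722) ≈ 61.61°
pole (s+250): 250 + j1336 → |·| = √(250²+1336²) = √1847396 ≈ 1359.2, ∠ = arctan(1336/250) ≈ 79.40°
pole at origin: |s| = 1336, ∠ = 90.00° (in denominator)
∠G = 61.61° − 169.40° = -107.79°

-107.8°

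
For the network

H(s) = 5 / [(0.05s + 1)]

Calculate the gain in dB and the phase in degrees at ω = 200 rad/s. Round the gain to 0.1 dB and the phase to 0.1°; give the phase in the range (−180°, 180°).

At ω = 200 rad/s:
pole (1 + j200·0.05) = 1 + j10 → |·| ≈ 10.05, ∠ ≈ 84.29°
|H| = 5 · 1 / (10.05) ≈ 0.49751
Gain = 20 log₁₀(0.49751) ≈ -6.06 dB
∠H = (0°) − (84.29°) = -84.29°

-6.1 dB, -84.3°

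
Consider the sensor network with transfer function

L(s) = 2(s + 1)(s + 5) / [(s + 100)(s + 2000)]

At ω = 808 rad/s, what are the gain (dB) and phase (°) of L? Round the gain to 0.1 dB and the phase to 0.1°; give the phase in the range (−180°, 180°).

-2.6 dB, 74.6°

At s = jω = j808:
zero (s+1): 1 + j808 → |·| = √(1²+808²) = √652865 ≈ 808, ∠ = arctan(808/1) ≈ 89.93°
zero (s+5): 5 + j808 → |·| = √(5²+808²) = √652889 ≈ 808.02, ∠ = arctan(808/5) ≈ 89.65°
pole (s+100): 100 + j808 → |·| = √(100²+808²) = √662864 ≈ 814.16, ∠ = arctan(808/100) ≈ 82.94°
pole (s+2000): 2000 + j808 → |·| = √(2000²+808²) = √4652864 ≈ 2157, ∠ = arctan(808/2000) ≈ 22.00°
|L| = 2 · 6.5288e+05 / 1.7561e+06 ≈ 0.74356
Gain = 20 log₁₀(0.74356) ≈ -2.57 dB
∠L = 179.58° − 104.94° = 74.64°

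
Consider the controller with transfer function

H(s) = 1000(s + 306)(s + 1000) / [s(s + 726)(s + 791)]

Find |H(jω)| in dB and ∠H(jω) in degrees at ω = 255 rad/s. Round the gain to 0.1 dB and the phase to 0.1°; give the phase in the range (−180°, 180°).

8.0 dB, -73.1°

At s = jω = j255:
zero (s+306): 306 + j255 → |·| = √(306²+255²) = √158661 ≈ 398.32, ∠ = arctan(255/306) ≈ 39.81°
zero (s+1000): 1000 + j255 → |·| = √(1000²+255²) = √1065025 ≈ 1032, ∠ = arctan(255/1000) ≈ 14.31°
pole (s+726): 726 + j255 → |·| = √(726²+255²) = √592101 ≈ 769.48, ∠ = arctan(255/726) ≈ 19.35°
pole (s+791): 791 + j255 → |·| = √(791²+255²) = √690706 ≈ 831.09, ∠ = arctan(255/791) ≈ 17.87°
pole at origin: |s| = 255, ∠ = 90.00° (in denominator)
|H| = 1000 · 4.1107e+05 / 1.6307e+08 ≈ 2.5208
Gain = 20 log₁₀(2.5208) ≈ 8.03 dB
∠H = 54.12° − 127.22° = -73.10°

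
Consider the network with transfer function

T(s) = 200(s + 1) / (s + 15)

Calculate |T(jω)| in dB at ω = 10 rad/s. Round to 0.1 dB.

40.9 dB

At s = jω = j10:
zero (s+1): 1 + j10 → |·| = √(1²+10²) = √101 ≈ 10.05, ∠ = arctan(10/1) ≈ 84.29°
pole (s+15): 15 + j10 → |·| = √(15²+10²) = √325 ≈ 18.028, ∠ = arctan(10/15) ≈ 33.69°
|T| = 200 · 10.05 / 18.028 ≈ 111.49
Gain = 20 log₁₀(111.49) ≈ 40.94 dB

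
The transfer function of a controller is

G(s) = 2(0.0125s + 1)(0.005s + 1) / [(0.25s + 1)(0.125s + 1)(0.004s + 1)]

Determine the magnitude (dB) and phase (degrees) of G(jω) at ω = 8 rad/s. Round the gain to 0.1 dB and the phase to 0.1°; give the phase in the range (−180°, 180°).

At ω = 8 rad/s:
zero (1 + j8·0.0125) = 1 + j0.1 → |·| ≈ 1.005, ∠ ≈ 5.71°
zero (1 + j8·0.005) = 1 + j0.04 → |·| ≈ 1.0008, ∠ ≈ 2.29°
pole (1 + j8·0.25) = 1 + j2 → |·| ≈ 2.2361, ∠ ≈ 63.43°
pole (1 + j8·0.125) = 1 + j1 → |·| ≈ 1.4142, ∠ ≈ 45.00°
pole (1 + j8·0.004) = 1 + j0.032 → |·| ≈ 1.0005, ∠ ≈ 1.83°
|G| = 2 · 1.005 · 1.0008 / (2.2361 · 1.4142 · 1.0005) ≈ 0.63581
Gain = 20 log₁₀(0.63581) ≈ -3.93 dB
∠G = (5.71° + 2.29°) − (63.43° + 45.00° + 1.83°) = -102.26°

-3.9 dB, -102.3°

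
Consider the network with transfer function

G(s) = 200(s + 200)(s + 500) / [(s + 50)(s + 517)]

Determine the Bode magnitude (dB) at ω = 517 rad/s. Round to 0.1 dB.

At s = jω = j517:
zero (s+200): 200 + j517 → |·| = √(200²+517²) = √307289 ≈ 554.34, ∠ = arctan(517/200) ≈ 68.85°
zero (s+500): 500 + j517 → |·| = √(500²+517²) = √517289 ≈ 719.23, ∠ = arctan(517/500) ≈ 45.96°
pole (s+50): 50 + j517 → |·| = √(50²+517²) = √269789 ≈ 519.41, ∠ = arctan(517/50) ≈ 84.48°
pole (s+517): 517 + j517 → |·| = √(517²+517²) = √534578 ≈ 731.15, ∠ = arctan(517/517) ≈ 45.00°
|G| = 200 · 3.987e+05 / 3.7977e+05 ≈ 209.97
Gain = 20 log₁₀(209.97) ≈ 46.44 dB

46.4 dB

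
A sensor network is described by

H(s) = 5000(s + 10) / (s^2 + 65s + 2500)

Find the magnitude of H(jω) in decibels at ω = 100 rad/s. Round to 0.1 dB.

At s = jω = j100:
zero (s+10): 10 + j100 → |·| = √(10²+100²) = √10100 ≈ 100.5, ∠ = arctan(100/10) ≈ 84.29°
quadratic: (j100)² + 65·j100 + 2500 = -7500 + j6500 → |·| ≈ 9924.7, ∠ ≈ 139.09°
|H| = 5000 · 100.5 / 9924.7 ≈ 50.631
Gain = 20 log₁₀(50.631) ≈ 34.09 dB

34.1 dB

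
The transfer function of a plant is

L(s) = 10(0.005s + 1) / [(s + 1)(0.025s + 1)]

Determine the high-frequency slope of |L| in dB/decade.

-20 dB/decade

Each pole contributes −20 dB/decade at high frequency; each zero contributes +20 dB/decade.
Net: 1 zero(s) − 2 pole(s) → -20 dB/decade.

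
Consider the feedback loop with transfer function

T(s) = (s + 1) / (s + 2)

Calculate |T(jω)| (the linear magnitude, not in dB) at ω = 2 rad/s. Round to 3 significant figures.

At s = jω = j2:
zero (s+1): 1 + j2 → |·| = √(1²+2²) = √5 ≈ 2.2361, ∠ = arctan(2/1) ≈ 63.43°
pole (s+2): 2 + j2 → |·| = √(2²+2²) = √8 ≈ 2.8284, ∠ = arctan(2/2) ≈ 45.00°
|T| = 1 · 2.2361 / 2.8284 ≈ 0.79059

0.791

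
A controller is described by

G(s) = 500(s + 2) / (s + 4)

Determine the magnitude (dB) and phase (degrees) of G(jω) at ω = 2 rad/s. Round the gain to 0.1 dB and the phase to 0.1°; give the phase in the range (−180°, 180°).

At s = jω = j2:
zero (s+2): 2 + j2 → |·| = √(2²+2²) = √8 ≈ 2.8284, ∠ = arctan(2/2) ≈ 45.00°
pole (s+4): 4 + j2 → |·| = √(4²+2²) = √20 ≈ 4.4721, ∠ = arctan(2/4) ≈ 26.57°
|G| = 500 · 2.8284 / 4.4721 ≈ 316.23
Gain = 20 log₁₀(316.23) ≈ 50.00 dB
∠G = 45.00° − 26.57° = 18.43°

50.0 dB, 18.4°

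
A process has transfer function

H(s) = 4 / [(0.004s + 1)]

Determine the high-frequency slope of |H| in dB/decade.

-20 dB/decade

Each pole contributes −20 dB/decade at high frequency; each zero contributes +20 dB/decade.
Net: 0 zero(s) − 1 pole(s) → -20 dB/decade.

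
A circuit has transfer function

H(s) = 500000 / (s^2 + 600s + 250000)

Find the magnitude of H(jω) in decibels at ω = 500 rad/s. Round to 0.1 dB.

4.4 dB

At s = jω = j500:
quadratic: (j500)² + 600·j500 + 250000 = 0 + j300000 → |·| ≈ 3e+05, ∠ ≈ 90.00°
|H| = 500000 / 3e+05 ≈ 1.6667
Gain = 20 log₁₀(1.6667) ≈ 4.44 dB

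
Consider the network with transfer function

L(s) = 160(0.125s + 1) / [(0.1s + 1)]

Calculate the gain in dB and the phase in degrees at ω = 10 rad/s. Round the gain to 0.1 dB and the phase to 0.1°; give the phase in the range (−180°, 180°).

45.2 dB, 6.3°

At ω = 10 rad/s:
zero (1 + j10·0.125) = 1 + j1.25 → |·| ≈ 1.6008, ∠ ≈ 51.34°
pole (1 + j10·0.1) = 1 + j1 → |·| ≈ 1.4142, ∠ ≈ 45.00°
|L| = 160 · 1.6008 / (1.4142) ≈ 181.11
Gain = 20 log₁₀(181.11) ≈ 45.16 dB
∠L = (51.34°) − (45.00°) = 6.34°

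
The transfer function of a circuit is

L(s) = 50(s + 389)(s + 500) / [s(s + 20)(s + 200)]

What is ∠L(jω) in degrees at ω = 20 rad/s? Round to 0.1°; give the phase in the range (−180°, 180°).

-135.5°

At s = jω = j20:
zero (s+389): 389 + j20 → |·| = √(389²+20²) = √151721 ≈ 389.51, ∠ = arctan(20/389) ≈ 2.94°
zero (s+500): 500 + j20 → |·| = √(500²+20²) = √250400 ≈ 500.4, ∠ = arctan(20/500) ≈ 2.29°
pole (s+20): 20 + j20 → |·| = √(20²+20²) = √800 ≈ 28.284, ∠ = arctan(20/20) ≈ 45.00°
pole (s+200): 200 + j20 → |·| = √(200²+20²) = √40400 ≈ 201, ∠ = arctan(20/200) ≈ 5.71°
pole at origin: |s| = 20, ∠ = 90.00° (in denominator)
∠L = 5.23° − 140.71° = -135.48°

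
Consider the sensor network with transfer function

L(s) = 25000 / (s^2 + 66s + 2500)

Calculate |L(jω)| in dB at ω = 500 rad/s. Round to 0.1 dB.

-20.0 dB

At s = jω = j500:
quadratic: (j500)² + 66·j500 + 2500 = -247500 + j33000 → |·| ≈ 2.4969e+05, ∠ ≈ 172.41°
|L| = 25000 / 2.4969e+05 ≈ 0.10012
Gain = 20 log₁₀(0.10012) ≈ -19.99 dB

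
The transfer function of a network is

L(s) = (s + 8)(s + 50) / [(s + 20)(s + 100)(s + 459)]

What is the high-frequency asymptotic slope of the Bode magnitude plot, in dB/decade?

Each pole contributes −20 dB/decade at high frequency; each zero contributes +20 dB/decade.
Net: 2 zero(s) − 3 pole(s) → -20 dB/decade.

-20 dB/decade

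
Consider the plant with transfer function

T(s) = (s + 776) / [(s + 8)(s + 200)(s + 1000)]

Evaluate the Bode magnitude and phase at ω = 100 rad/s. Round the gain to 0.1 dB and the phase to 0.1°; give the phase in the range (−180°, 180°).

-89.2 dB, -110.4°

At s = jω = j100:
zero (s+776): 776 + j100 → |·| = √(776²+100²) = √612176 ≈ 782.42, ∠ = arctan(100/776) ≈ 7.34°
pole (s+8): 8 + j100 → |·| = √(8²+100²) = √10064 ≈ 100.32, ∠ = arctan(100/8) ≈ 85.43°
pole (s+200): 200 + j100 → |·| = √(200²+100²) = √50000 ≈ 223.61, ∠ = arctan(100/200) ≈ 26.57°
pole (s+1000): 1000 + j100 → |·| = √(1000²+100²) = √1010000 ≈ 1005, ∠ = arctan(100/1000) ≈ 5.71°
|T| = 1 · 782.42 / 2.2545e+07 ≈ 3.4705e-05
Gain = 20 log₁₀(3.4705e-05) ≈ -89.19 dB
∠T = 7.34° − 117.71° = -110.37°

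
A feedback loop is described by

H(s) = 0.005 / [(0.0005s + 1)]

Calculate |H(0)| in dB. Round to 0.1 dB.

-46.0 dB

H(0) = 0.005 · 1 / 1 = 0.005
20 log₁₀(0.005) ≈ -46.02 dB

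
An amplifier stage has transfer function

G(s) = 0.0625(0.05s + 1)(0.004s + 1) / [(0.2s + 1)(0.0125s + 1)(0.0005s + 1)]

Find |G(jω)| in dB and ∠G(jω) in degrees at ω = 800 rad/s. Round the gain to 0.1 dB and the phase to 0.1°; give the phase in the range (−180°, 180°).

-46.3 dB, -34.5°

At ω = 800 rad/s:
zero (1 + j800·0.05) = 1 + j40 → |·| ≈ 40.012, ∠ ≈ 88.57°
zero (1 + j800·0.004) = 1 + j3.2 → |·| ≈ 3.3526, ∠ ≈ 72.65°
pole (1 + j800·0.2) = 1 + j160 → |·| ≈ 160, ∠ ≈ 89.64°
pole (1 + j800·0.0125) = 1 + j10 → |·| ≈ 10.05, ∠ ≈ 84.29°
pole (1 + j800·0.0005) = 1 + j0.4 → |·| ≈ 1.077, ∠ ≈ 21.80°
|G| = 0.0625 · 40.012 · 3.3526 / (160 · 10.05 · 1.077) ≈ 0.0048412
Gain = 20 log₁₀(0.0048412) ≈ -46.30 dB
∠G = (88.57° + 72.65°) − (89.64° + 84.29° + 21.80°) = -34.51°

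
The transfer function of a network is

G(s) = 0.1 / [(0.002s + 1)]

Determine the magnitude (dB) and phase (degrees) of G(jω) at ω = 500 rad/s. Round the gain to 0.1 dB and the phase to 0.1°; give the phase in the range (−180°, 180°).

-23.0 dB, -45.0°

At ω = 500 rad/s:
pole (1 + j500·0.002) = 1 + j1 → |·| ≈ 1.4142, ∠ ≈ 45.00°
|G| = 0.1 · 1 / (1.4142) ≈ 0.070711
Gain = 20 log₁₀(0.070711) ≈ -23.01 dB
∠G = (0°) − (45.00°) = -45.00°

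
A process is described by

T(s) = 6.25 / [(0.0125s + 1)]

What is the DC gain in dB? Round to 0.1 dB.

T(0) = 6.25 · 1 / 1 = 6.25
20 log₁₀(6.25) ≈ 15.92 dB

15.9 dB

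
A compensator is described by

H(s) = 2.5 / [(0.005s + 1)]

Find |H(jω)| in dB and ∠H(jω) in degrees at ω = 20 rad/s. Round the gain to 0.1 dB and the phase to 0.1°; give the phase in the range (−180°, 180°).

7.9 dB, -5.7°

At ω = 20 rad/s:
pole (1 + j20·0.005) = 1 + j0.1 → |·| ≈ 1.005, ∠ ≈ 5.71°
|H| = 2.5 · 1 / (1.005) ≈ 2.4876
Gain = 20 log₁₀(2.4876) ≈ 7.92 dB
∠H = (0°) − (5.71°) = -5.71°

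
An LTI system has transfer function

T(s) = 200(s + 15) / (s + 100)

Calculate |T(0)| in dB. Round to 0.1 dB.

T(0) = 200·15 / (100) = 30
20 log₁₀(30) ≈ 29.54 dB

29.5 dB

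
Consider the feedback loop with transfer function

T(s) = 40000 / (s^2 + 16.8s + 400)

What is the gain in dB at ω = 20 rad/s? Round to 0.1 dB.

41.5 dB

At s = jω = j20:
quadratic: (j20)² + 16.8·j20 + 400 = 0 + j336 → |·| ≈ 336, ∠ ≈ 90.00°
|T| = 40000 / 336 ≈ 119.05
Gain = 20 log₁₀(119.05) ≈ 41.51 dB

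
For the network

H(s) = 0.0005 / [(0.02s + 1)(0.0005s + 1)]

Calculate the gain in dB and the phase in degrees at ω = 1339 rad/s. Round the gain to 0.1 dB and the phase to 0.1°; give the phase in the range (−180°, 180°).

At ω = 1339 rad/s:
pole (1 + j1339·0.02) = 1 + j26.78 → |·| ≈ 26.799, ∠ ≈ 87.86°
pole (1 + j1339·0.0005) = 1 + j0.6695 → |·| ≈ 1.2034, ∠ ≈ 33.80°
|H| = 0.0005 · 1 / (26.799 · 1.2034) ≈ 1.5504e-05
Gain = 20 log₁₀(1.5504e-05) ≈ -96.19 dB
∠H = (0°) − (87.86° + 33.80°) = -121.66°

-96.2 dB, -121.7°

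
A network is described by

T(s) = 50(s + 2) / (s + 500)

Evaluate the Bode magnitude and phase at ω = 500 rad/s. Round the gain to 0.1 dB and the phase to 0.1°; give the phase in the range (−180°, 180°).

At s = jω = j500:
zero (s+2): 2 + j500 → |·| = √(2²+500²) = √250004 ≈ 500, ∠ = arctan(500/2) ≈ 89.77°
pole (s+500): 500 + j500 → |·| = √(500²+500²) = √500000 ≈ 707.11, ∠ = arctan(500/500) ≈ 45.00°
|T| = 50 · 500 / 707.11 ≈ 35.355
Gain = 20 log₁₀(35.355) ≈ 30.97 dB
∠T = 89.77° − 45.00° = 44.77°

31.0 dB, 44.8°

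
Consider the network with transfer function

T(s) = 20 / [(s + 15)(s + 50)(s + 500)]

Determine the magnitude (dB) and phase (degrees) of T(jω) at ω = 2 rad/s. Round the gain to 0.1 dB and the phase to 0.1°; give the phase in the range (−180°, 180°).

-85.5 dB, -10.1°

At s = jω = j2:
pole (s+15): 15 + j2 → |·| = √(15²+2²) = √229 ≈ 15.133, ∠ = arctan(2/15) ≈ 7.59°
pole (s+50): 50 + j2 → |·| = √(50²+2²) = √2504 ≈ 50.04, ∠ = arctan(2/50) ≈ 2.29°
pole (s+500): 500 + j2 → |·| = √(500²+2²) = √250004 ≈ 500, ∠ = arctan(2/500) ≈ 0.23°
|T| = 20 / 3.7863e+05 ≈ 5.2822e-05
Gain = 20 log₁₀(5.2822e-05) ≈ -85.54 dB
∠T = 0.00° − 10.11° = -10.11°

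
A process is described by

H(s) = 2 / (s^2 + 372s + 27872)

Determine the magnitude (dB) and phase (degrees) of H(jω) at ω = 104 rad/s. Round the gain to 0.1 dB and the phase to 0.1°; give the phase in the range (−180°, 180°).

Substitute s = j104:
Numerator: 2 = 2 + j0
Denominator: (j104)^2 + 372(j104) + 27872 = 17056 + j38688
|N| = √(2² + 0²) ≈ 2, ∠N ≈ 0.00°
|D| = √(17056² + 38688²) ≈ 42281, ∠D ≈ 66.21°
|H| = 2 / 42281 ≈ 4.7303e-05
Gain = 20 log₁₀(4.7303e-05) ≈ -86.50 dB
∠H = 0.00° − 66.21° = -66.21°

-86.5 dB, -66.2°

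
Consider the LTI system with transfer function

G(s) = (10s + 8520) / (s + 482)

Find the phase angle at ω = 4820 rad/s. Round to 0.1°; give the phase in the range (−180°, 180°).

-4.3°

Substitute s = j4820:
Numerator: 10(j4820) + 8520 = 8520 + j48200
Denominator: (j4820) + 482 = 482 + j4820
|N| = √(8520² + 48200²) ≈ 48947, ∠N ≈ 79.98°
|D| = √(482² + 4820²) ≈ 4844, ∠D ≈ 84.29°
∠G = 79.98° − 84.29° = -4.31°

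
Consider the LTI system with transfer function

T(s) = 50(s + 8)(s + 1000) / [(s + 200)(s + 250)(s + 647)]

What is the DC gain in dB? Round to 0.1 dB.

-38.2 dB

T(0) = 50·8·1000 / (200·250·647) ≈ 0.012365
20 log₁₀(0.012365) ≈ -38.16 dB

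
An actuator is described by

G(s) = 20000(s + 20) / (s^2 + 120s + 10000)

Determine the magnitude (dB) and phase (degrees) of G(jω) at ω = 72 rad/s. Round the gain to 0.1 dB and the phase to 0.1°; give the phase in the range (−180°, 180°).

At s = jω = j72:
zero (s+20): 20 + j72 → |·| = √(20²+72²) = √5584 ≈ 74.726, ∠ = arctan(72/20) ≈ 74.48°
quadratic: (j72)² + 120·j72 + 10000 = 4816 + j8640 → |·| ≈ 9891.6, ∠ ≈ 60.86°
|G| = 20000 · 74.726 / 9891.6 ≈ 151.09
Gain = 20 log₁₀(151.09) ≈ 43.58 dB
∠G = 74.48° − 60.86° = 13.62°

43.6 dB, 13.6°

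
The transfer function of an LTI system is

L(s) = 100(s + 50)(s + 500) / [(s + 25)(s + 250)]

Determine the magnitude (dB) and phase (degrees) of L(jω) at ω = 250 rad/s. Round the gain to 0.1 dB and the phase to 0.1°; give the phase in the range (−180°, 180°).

44.1 dB, -24.0°

At s = jω = j250:
zero (s+50): 50 + j250 → |·| = √(50²+250²) = √65000 ≈ 254.95, ∠ = arctan(250/50) ≈ 78.69°
zero (s+500): 500 + j250 → |·| = √(500²+250²) = √312500 ≈ 559.02, ∠ = arctan(250/500) ≈ 26.57°
pole (s+25): 25 + j250 → |·| = √(25²+250²) = √63125 ≈ 251.25, ∠ = arctan(250/25) ≈ 84.29°
pole (s+250): 250 + j250 → |·| = √(250²+250²) = √125000 ≈ 353.55, ∠ = arctan(250/250) ≈ 45.00°
|L| = 100 · 1.4252e+05 / 88829 ≈ 160.44
Gain = 20 log₁₀(160.44) ≈ 44.11 dB
∠L = 105.26° − 129.29° = -24.03°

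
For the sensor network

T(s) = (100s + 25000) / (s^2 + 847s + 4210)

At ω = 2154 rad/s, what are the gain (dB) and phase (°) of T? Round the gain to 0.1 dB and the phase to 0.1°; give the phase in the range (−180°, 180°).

Substitute s = j2154:
Numerator: 100(j2154) + 25000 = 25000 + j215400
Denominator: (j2154)^2 + 847(j2154) + 4210 = -4635506 + j1824438
|N| = √(25000² + 215400²) ≈ 2.1685e+05, ∠N ≈ 83.38°
|D| = √(4635506² + 1824438²) ≈ 4.9816e+06, ∠D ≈ 158.52°
|T| = 2.1685e+05 / 4.9816e+06 ≈ 0.04353
Gain = 20 log₁₀(0.04353) ≈ -27.22 dB
∠T = 83.38° − 158.52° = -75.14°

-27.2 dB, -75.1°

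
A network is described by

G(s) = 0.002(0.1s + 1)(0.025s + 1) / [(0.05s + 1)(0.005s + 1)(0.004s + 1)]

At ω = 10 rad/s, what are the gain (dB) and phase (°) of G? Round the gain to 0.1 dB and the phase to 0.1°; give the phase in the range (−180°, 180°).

At ω = 10 rad/s:
zero (1 + j10·0.1) = 1 + j1 → |·| ≈ 1.4142, ∠ ≈ 45.00°
zero (1 + j10·0.025) = 1 + j0.25 → |·| ≈ 1.0308, ∠ ≈ 14.04°
pole (1 + j10·0.05) = 1 + j0.5 → |·| ≈ 1.118, ∠ ≈ 26.57°
pole (1 + j10·0.005) = 1 + j0.05 → |·| ≈ 1.0012, ∠ ≈ 2.86°
pole (1 + j10·0.004) = 1 + j0.04 → |·| ≈ 1.0008, ∠ ≈ 2.29°
|G| = 0.002 · 1.4142 · 1.0308 / (1.118 · 1.0012 · 1.0008) ≈ 0.0026026
Gain = 20 log₁₀(0.0026026) ≈ -51.69 dB
∠G = (45.00° + 14.04°) − (26.57° + 2.86° + 2.29°) = 27.32°

-51.7 dB, 27.3°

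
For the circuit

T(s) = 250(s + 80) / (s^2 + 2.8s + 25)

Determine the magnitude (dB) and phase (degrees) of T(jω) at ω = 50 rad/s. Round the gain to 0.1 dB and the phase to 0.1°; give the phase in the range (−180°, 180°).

19.6 dB, -144.8°

At s = jω = j50:
zero (s+80): 80 + j50 → |·| = √(80²+50²) = √8900 ≈ 94.34, ∠ = arctan(50/80) ≈ 32.01°
quadratic: (j50)² + 2.8·j50 + 25 = -2475 + j140 → |·| ≈ 2479, ∠ ≈ 176.76°
|T| = 250 · 94.34 / 2479 ≈ 9.5139
Gain = 20 log₁₀(9.5139) ≈ 19.57 dB
∠T = 32.01° − 176.76° = -144.75°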